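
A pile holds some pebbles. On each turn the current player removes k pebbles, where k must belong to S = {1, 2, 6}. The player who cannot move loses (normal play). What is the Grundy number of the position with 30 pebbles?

n :  0  1  2  3  4  5  6  7  8  9 10 11 12 13 14 15 16 17 18 19 20 21 22 23 24 25 26 27 28 29 30
G :  0  1  2  0  1  2  3  0  1  2  0  1  2  3  0  1  2  0  1  2  3  0  1  2  0  1  2  3  0  1  2

2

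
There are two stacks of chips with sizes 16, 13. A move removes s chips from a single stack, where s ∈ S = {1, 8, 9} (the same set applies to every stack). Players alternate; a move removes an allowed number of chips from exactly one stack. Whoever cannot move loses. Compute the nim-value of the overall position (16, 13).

All stacks use S = {1, 8, 9}:
n :  0  1  2  3  4  5  6  7  8  9 10 11 12 13 14 15 16
G :  0  1  0  1  0  1  0  1  2  3  2  3  2  3  2  3  0
Stack A: G(16) = 0.
Stack B: G(13) = 3.
Combined Grundy value = 0 ⊕ 3 = 3.

3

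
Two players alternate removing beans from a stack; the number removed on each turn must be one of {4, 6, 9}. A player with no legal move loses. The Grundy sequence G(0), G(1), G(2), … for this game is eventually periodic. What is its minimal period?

n :  0  1  2  3  4  5  6  7  8  9 10 11 12 13 14 15 16 17 18 19 20 21 22 23 24 25 26 27
G :  0  0  0  0  1  1  1  1  2  2  2  2  3  0  0  0  0  1  1  1  1  2  2  2  2  3  0  0
G(n+13) = G(n) holds for n = 0,…,8 (a full window of length max(S) = 9), so the sequence is purely periodic with period 13.

13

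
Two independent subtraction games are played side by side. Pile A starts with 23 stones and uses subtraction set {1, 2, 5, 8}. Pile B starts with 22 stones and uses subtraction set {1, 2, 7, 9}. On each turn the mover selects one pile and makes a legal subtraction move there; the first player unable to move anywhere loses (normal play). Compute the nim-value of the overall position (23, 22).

Pile A, S = {1, 2, 5, 8}:
G(0) = 0
G(1) = mex{0} = 1
G(2) = mex{1,0} = 2
G(3) = mex{2,1} = 0
G(4) = mex{0,2} = 1
G(5) = mex{1,0,0} = 2
G(6) = mex{2,1,1} = 0
G(7) = mex{0,2,2} = 1
G(8) = mex{1,0,0,0} = 2
G(9) = mex{2,1,1,1} = 0
G(10) = mex{0,2,2,2} = 1
G(11) = mex{1,0,0,0} = 2
G(12) = mex{2,1,1,1} = 0
G(13) = mex{0,2,2,2} = 1
G(14) = mex{1,0,0,0} = 2
G(15) = mex{2,1,1,1} = 0
G(16) = mex{0,2,2,2} = 1
G(17) = mex{1,0,0,0} = 2
G(18) = mex{2,1,1,1} = 0
G(19) = mex{0,2,2,2} = 1
G(20) = mex{1,0,0,0} = 2
G(21) = mex{2,1,1,1} = 0
G(22) = mex{0,2,2,2} = 1
G(23) = mex{1,0,0,0} = 2
G_A(23) = 2.
Pile B, S = {1, 2, 7, 9}:
n :  0  1  2  3  4  5  6  7  8  9 10 11 12 13 14 15 16 17 18 19 20 21 22
G :  0  1  2  0  1  2  0  1  2  3  4  0  1  2  0  1  2  0  1  2  3  4  0
G_B(22) = 0.
Combined Grundy value = 2 ⊕ 0 = 2.

2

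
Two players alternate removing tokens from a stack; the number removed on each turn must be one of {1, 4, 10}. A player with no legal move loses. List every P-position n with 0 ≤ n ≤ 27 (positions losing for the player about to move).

G(0) = 0
G(1) = mex{0} = 1
G(2) = mex{1} = 0
G(3) = mex{0} = 1
G(4) = mex{1,0} = 2
G(5) = mex{2,1} = 0
G(6) = mex{0,0} = 1
G(7) = mex{1,1} = 0
G(8) = mex{0,2} = 1
G(9) = mex{1,0} = 2
G(10) = mex{2,1,0} = 3
G(11) = mex{3,0,1} = 2
G(12) = mex{2,1,0} = 3
G(13) = mex{3,2,1} = 0
G(14) = mex{0,3,2} = 1
G(15) = mex{1,2,0} = 3
G(16) = mex{3,3,1} = 0
G(17) = mex{0,0,0} = 1
G(18) = mex{1,1,1} = 0
G(19) = mex{0,3,2} = 1
G(20) = mex{1,0,3} = 2
G(21) = mex{2,1,2} = 0
G(22) = mex{0,0,3} = 1
G(23) = mex{1,1,0} = 2
G(24) = mex{2,2,1} = 0
G(25) = mex{0,0,3} = 1
G(26) = mex{1,1,0} = 2
G(27) = mex{2,2,1} = 0
P-positions are exactly the n with G(n) = 0.

0, 2, 5, 7, 13, 16, 18, 21, 24, 27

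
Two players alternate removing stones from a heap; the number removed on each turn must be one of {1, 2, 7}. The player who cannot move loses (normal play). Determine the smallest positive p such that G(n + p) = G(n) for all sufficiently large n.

G(0) = 0
G(1) = mex{0} = 1
G(2) = mex{1,0} = 2
G(3) = mex{2,1} = 0
G(4) = mex{0,2} = 1
G(5) = mex{1,0} = 2
G(6) = mex{2,1} = 0
G(7) = mex{0,2,0} = 1
G(8) = mex{1,0,1} = 2
G(9) = mex{2,1,2} = 0
G(10) = mex{0,2,0} = 1
G(11) = mex{1,0,1} = 2
G(12) = mex{2,1,2} = 0
G(13) = mex{0,2,0} = 1
G(14) = mex{1,0,1} = 2
G(n+3) = G(n) holds for n = 0,…,6 (a full window of length max(S) = 7), so the sequence is purely periodic with period 3.

3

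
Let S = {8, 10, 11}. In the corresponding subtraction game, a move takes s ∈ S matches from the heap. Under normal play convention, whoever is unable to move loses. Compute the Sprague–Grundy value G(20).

G(0) = 0
G(1) = mex{} = 0
G(2) = mex{} = 0
G(3) = mex{} = 0
G(4) = mex{} = 0
G(5) = mex{} = 0
G(6) = mex{} = 0
G(7) = mex{} = 0
G(8) = mex{0} = 1
G(9) = mex{0} = 1
G(10) = mex{0,0} = 1
G(11) = mex{0,0,0} = 1
G(12) = mex{0,0,0} = 1
G(13) = mex{0,0,0} = 1
G(14) = mex{0,0,0} = 1
G(15) = mex{0,0,0} = 1
G(16) = mex{1,0,0} = 2
G(17) = mex{1,0,0} = 2
G(18) = mex{1,1,0} = 2
G(19) = mex{1,1,1} = 0
G(20) = mex{1,1,1} = 0

0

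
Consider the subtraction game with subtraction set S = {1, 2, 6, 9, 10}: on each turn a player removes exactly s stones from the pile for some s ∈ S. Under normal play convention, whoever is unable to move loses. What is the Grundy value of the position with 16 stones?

n :  0  1  2  3  4  5  6  7  8  9 10 11 12 13 14 15 16
G :  0  1  2  0  1  2  3  0  1  2  3  0  1  2  0  1  2

2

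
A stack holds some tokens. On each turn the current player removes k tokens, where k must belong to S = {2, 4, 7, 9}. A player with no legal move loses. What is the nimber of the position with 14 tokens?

n :  0  1  2  3  4  5  6  7  8  9 10 11 12 13 14
G :  0  0  1  1  2  2  0  3  1  4  2  0  0  1  1

1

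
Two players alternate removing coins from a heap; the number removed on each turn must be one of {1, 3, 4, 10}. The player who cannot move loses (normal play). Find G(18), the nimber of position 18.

G(0) = 0
G(1) = mex{0} = 1
G(2) = mex{1} = 0
G(3) = mex{0,0} = 1
G(4) = mex{1,1,0} = 2
G(5) = mex{2,0,1} = 3
G(6) = mex{3,1,0} = 2
G(7) = mex{2,2,1} = 0
G(8) = mex{0,3,2} = 1
G(9) = mex{1,2,3} = 0
G(10) = mex{0,0,2,0} = 1
G(11) = mex{1,1,0,1} = 2
G(12) = mex{2,0,1,0} = 3
G(13) = mex{3,1,0,1} = 2
G(14) = mex{2,2,1,2} = 0
G(15) = mex{0,3,2,3} = 1
G(16) = mex{1,2,3,2} = 0
G(17) = mex{0,0,2,0} = 1
G(18) = mex{1,1,0,1} = 2

2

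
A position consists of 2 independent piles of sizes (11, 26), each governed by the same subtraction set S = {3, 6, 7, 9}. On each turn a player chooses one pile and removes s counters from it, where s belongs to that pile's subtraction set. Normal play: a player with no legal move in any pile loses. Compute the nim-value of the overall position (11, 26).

All piles use S = {3, 6, 7, 9}:
n :  0  1  2  3  4  5  6  7  8  9 10 11 12 13 14 15 16 17 18 19 20 21 22 23 24 25 26
G :  0  0  0  1  1  1  2  2  2  3  3  3  0  0  0  1  1  1  2  2  2  3  3  3  0  0  0
Pile A: G(11) = 3.
Pile B: G(26) = 0.
Combined Grundy value = 3 ⊕ 0 = 3.

3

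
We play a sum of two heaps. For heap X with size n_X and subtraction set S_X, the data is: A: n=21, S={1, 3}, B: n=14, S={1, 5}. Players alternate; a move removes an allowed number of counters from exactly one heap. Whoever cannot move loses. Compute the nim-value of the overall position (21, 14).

Heap A, S = {1, 3}:
G(0) = 0
G(1) = mex{0} = 1
G(2) = mex{1} = 0
G(3) = mex{0,0} = 1
G(4) = mex{1,1} = 0
G(5) = mex{0,0} = 1
G(6) = mex{1,1} = 0
G(7) = mex{0,0} = 1
G(8) = mex{1,1} = 0
G(9) = mex{0,0} = 1
G(10) = mex{1,1} = 0
G(11) = mex{0,0} = 1
G(12) = mex{1,1} = 0
G(13) = mex{0,0} = 1
G(14) = mex{1,1} = 0
G(15) = mex{0,0} = 1
G(16) = mex{1,1} = 0
G(17) = mex{0,0} = 1
G(18) = mex{1,1} = 0
G(19) = mex{0,0} = 1
G(20) = mex{1,1} = 0
G(21) = mex{0,0} = 1
G_A(21) = 1.
Heap B, S = {1, 5}:
n :  0  1  2  3  4  5  6  7  8  9 10 11 12 13 14
G :  0  1  0  1  0  1  0  1  0  1  0  1  0  1  0
G_B(14) = 0.
Combined Grundy value = 1 ⊕ 0 = 1.

1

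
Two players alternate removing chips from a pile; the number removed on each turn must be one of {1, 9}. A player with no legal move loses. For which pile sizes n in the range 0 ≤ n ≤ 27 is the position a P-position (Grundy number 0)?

G(0) = 0
G(1) = mex{0} = 1
G(2) = mex{1} = 0
G(3) = mex{0} = 1
G(4) = mex{1} = 0
G(5) = mex{0} = 1
G(6) = mex{1} = 0
G(7) = mex{0} = 1
G(8) = mex{1} = 0
G(9) = mex{0,0} = 1
G(10) = mex{1,1} = 0
G(11) = mex{0,0} = 1
G(12) = mex{1,1} = 0
G(13) = mex{0,0} = 1
G(14) = mex{1,1} = 0
G(15) = mex{0,0} = 1
G(16) = mex{1,1} = 0
G(17) = mex{0,0} = 1
G(18) = mex{1,1} = 0
G(19) = mex{0,0} = 1
G(20) = mex{1,1} = 0
G(21) = mex{0,0} = 1
G(22) = mex{1,1} = 0
G(23) = mex{0,0} = 1
G(24) = mex{1,1} = 0
G(25) = mex{0,0} = 1
G(26) = mex{1,1} = 0
G(27) = mex{0,0} = 1
P-positions are exactly the n with G(n) = 0.

0, 2, 4, 6, 8, 10, 12, 14, 16, 18, 20, 22, 24, 26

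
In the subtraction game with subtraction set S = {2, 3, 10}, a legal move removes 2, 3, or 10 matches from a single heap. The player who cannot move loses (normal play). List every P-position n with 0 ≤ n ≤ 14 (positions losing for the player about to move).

0, 1, 5, 6, 12, 13

G(0) = 0
G(1) = mex{} = 0
G(2) = mex{0} = 1
G(3) = mex{0,0} = 1
G(4) = mex{1,0} = 2
G(5) = mex{1,1} = 0
G(6) = mex{2,1} = 0
G(7) = mex{0,2} = 1
G(8) = mex{0,0} = 1
G(9) = mex{1,0} = 2
G(10) = mex{1,1,0} = 2
G(11) = mex{2,1,0} = 3
G(12) = mex{2,2,1} = 0
G(13) = mex{3,2,1} = 0
G(14) = mex{0,3,2} = 1
P-positions are exactly the n with G(n) = 0.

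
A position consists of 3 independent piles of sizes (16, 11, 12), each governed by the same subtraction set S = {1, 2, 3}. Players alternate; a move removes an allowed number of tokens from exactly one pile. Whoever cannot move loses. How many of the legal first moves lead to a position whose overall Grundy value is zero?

3

All piles use S = {1, 2, 3}:
n :  0  1  2  3  4  5  6  7  8  9 10 11 12 13 14 15 16
G :  0  1  2  3  0  1  2  3  0  1  2  3  0  1  2  3  0
Pile A: G(16) = 0.
Pile B: G(11) = 3.
Pile C: G(12) = 0.
Combined Grundy value = 0 ⊕ 3 ⊕ 0 = 3.
A winning move leaves total XOR = 0, i.e. changes one component's Grundy value g to g ⊕ X where X is the current total.
Pile A: need g' = 0⊕3 = 3. Options: 16−1→G=3, 16−2→G=2, 16−3→G=1. Hits: 1.
Pile B: need g' = 3⊕3 = 0. Options: 11−1→G=2, 11−2→G=1, 11−3→G=0. Hits: 1.
Pile C: need g' = 0⊕3 = 3. Options: 12−1→G=3, 12−2→G=2, 12−3→G=1. Hits: 1.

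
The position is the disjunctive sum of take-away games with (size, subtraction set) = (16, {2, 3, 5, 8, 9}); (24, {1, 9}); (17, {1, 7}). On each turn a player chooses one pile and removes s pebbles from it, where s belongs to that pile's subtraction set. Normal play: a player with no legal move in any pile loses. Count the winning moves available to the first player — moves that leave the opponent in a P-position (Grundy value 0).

1

Pile A, S = {2, 3, 5, 8, 9}:
n :  0  1  2  3  4  5  6  7  8  9 10 11 12 13 14 15 16
G :  0  0  1  1  2  2  3  0  4  1  3  0  4  1  5  2  2
G_A(16) = 2.
Pile B, S = {1, 9}:
n :  0  1  2  3  4  5  6  7  8  9 10 11 12 13 14 15 16 17 18 19 20 21 22 23 24
G :  0  1  0  1  0  1  0  1  0  1  0  1  0  1  0  1  0  1  0  1  0  1  0  1  0
G_B(24) = 0.
Pile C, S = {1, 7}:
n :  0  1  2  3  4  5  6  7  8  9 10 11 12 13 14 15 16 17
G :  0  1  0  1  0  1  0  1  0  1  0  1  0  1  0  1  0  1
G_C(17) = 1.
Combined Grundy value = 2 ⊕ 0 ⊕ 1 = 3.
A winning move leaves total XOR = 0, i.e. changes one component's Grundy value g to g ⊕ X where X is the current total.
Pile A: need g' = 2⊕3 = 1. Options: 16−2→G=5, 16−3→G=1, 16−5→G=0, 16−8→G=4, 16−9→G=0. Hits: 1.
Pile B: need g' = 0⊕3 = 3. Options: 24−1→G=1, 24−9→G=1. Hits: 0.
Pile C: need g' = 1⊕3 = 2. Options: 17−1→G=0, 17−7→G=0. Hits: 0.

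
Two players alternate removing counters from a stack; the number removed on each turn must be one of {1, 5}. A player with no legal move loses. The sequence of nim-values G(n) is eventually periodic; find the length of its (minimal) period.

n :  0  1  2  3  4  5  6  7  8  9 10 11 12 13 14
G :  0  1  0  1  0  1  0  1  0  1  0  1  0  1  0
G(n+2) = G(n) holds for n = 0,…,4 (a full window of length max(S) = 5), so the sequence is purely periodic with period 2.

2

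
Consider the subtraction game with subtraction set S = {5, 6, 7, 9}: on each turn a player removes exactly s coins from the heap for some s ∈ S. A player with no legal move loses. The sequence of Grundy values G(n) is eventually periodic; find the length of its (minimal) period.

14

G(0) = 0
G(1) = mex{} = 0
G(2) = mex{} = 0
G(3) = mex{} = 0
G(4) = mex{} = 0
G(5) = mex{0} = 1
G(6) = mex{0,0} = 1
G(7) = mex{0,0,0} = 1
G(8) = mex{0,0,0} = 1
G(9) = mex{0,0,0,0} = 1
G(10) = mex{1,0,0,0} = 2
G(11) = mex{1,1,0,0} = 2
G(12) = mex{1,1,1,0} = 2
G(13) = mex{1,1,1,0} = 2
G(14) = mex{1,1,1,1} = 0
G(15) = mex{2,1,1,1} = 0
G(16) = mex{2,2,1,1} = 0
G(17) = mex{2,2,2,1} = 0
G(18) = mex{2,2,2,1} = 0
G(19) = mex{0,2,2,2} = 1
G(20) = mex{0,0,2,2} = 1
G(21) = mex{0,0,0,2} = 1
G(22) = mex{0,0,0,2} = 1
G(23) = mex{0,0,0,0} = 1
G(24) = mex{1,0,0,0} = 2
G(25) = mex{1,1,0,0} = 2
G(26) = mex{1,1,1,0} = 2
G(27) = mex{1,1,1,0} = 2
G(28) = mex{1,1,1,1} = 0
G(29) = mex{2,1,1,1} = 0
G(n+14) = G(n) holds for n = 0,…,8 (a full window of length max(S) = 9), so the sequence is purely periodic with period 14.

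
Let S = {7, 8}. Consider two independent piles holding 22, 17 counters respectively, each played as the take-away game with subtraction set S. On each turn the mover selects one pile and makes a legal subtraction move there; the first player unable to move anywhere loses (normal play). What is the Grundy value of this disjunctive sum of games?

1

All piles use S = {7, 8}:
G(0) = 0
G(1) = mex{} = 0
G(2) = mex{} = 0
G(3) = mex{} = 0
G(4) = mex{} = 0
G(5) = mex{} = 0
G(6) = mex{} = 0
G(7) = mex{0} = 1
G(8) = mex{0,0} = 1
G(9) = mex{0,0} = 1
G(10) = mex{0,0} = 1
G(11) = mex{0,0} = 1
G(12) = mex{0,0} = 1
G(13) = mex{0,0} = 1
G(14) = mex{1,0} = 2
G(15) = mex{1,1} = 0
G(16) = mex{1,1} = 0
G(17) = mex{1,1} = 0
G(18) = mex{1,1} = 0
G(19) = mex{1,1} = 0
G(20) = mex{1,1} = 0
G(21) = mex{2,1} = 0
G(22) = mex{0,2} = 1
Pile A: G(22) = 1.
Pile B: G(17) = 0.
Combined Grundy value = 1 ⊕ 0 = 1.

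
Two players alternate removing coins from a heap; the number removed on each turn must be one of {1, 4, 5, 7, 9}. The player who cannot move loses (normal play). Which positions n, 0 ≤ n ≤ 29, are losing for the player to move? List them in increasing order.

n :  0  1  2  3  4  5  6  7  8  9 10 11 12 13 14 15 16 17 18 19 20 21 22 23 24 25 26 27 28 29
G :  0  1  0  1  2  3  2  3  0  1  0  1  2  3  2  3  0  1  0  1  2  3  2  3  0  1  0  1  2  3
P-positions are exactly the n with G(n) = 0.

0, 2, 8, 10, 16, 18, 24, 26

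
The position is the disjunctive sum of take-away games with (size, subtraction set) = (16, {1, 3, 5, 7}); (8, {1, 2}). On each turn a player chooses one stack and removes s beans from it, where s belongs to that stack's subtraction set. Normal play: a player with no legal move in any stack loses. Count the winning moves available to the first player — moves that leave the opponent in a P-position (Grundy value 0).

1

Stack A, S = {1, 3, 5, 7}:
G(0) = 0
G(1) = mex{0} = 1
G(2) = mex{1} = 0
G(3) = mex{0,0} = 1
G(4) = mex{1,1} = 0
G(5) = mex{0,0,0} = 1
G(6) = mex{1,1,1} = 0
G(7) = mex{0,0,0,0} = 1
G(8) = mex{1,1,1,1} = 0
G(9) = mex{0,0,0,0} = 1
G(10) = mex{1,1,1,1} = 0
G(11) = mex{0,0,0,0} = 1
G(12) = mex{1,1,1,1} = 0
G(13) = mex{0,0,0,0} = 1
G(14) = mex{1,1,1,1} = 0
G(15) = mex{0,0,0,0} = 1
G(16) = mex{1,1,1,1} = 0
G_A(16) = 0.
Stack B, S = {1, 2}:
G(0) = 0
G(1) = mex{0} = 1
G(2) = mex{1,0} = 2
G(3) = mex{2,1} = 0
G(4) = mex{0,2} = 1
G(5) = mex{1,0} = 2
G(6) = mex{2,1} = 0
G(7) = mex{0,2} = 1
G(8) = mex{1,0} = 2
G_B(8) = 2.
Combined Grundy value = 0 ⊕ 2 = 2.
A winning move leaves total XOR = 0, i.e. changes one component's Grundy value g to g ⊕ X where X is the current total.
Stack A: need g' = 0⊕2 = 2. Options: 16−1→G=1, 16−3→G=1, 16−5→G=1, 16−7→G=1. Hits: 0.
Stack B: need g' = 2⊕2 = 0. Options: 8−1→G=1, 8−2→G=0. Hits: 1.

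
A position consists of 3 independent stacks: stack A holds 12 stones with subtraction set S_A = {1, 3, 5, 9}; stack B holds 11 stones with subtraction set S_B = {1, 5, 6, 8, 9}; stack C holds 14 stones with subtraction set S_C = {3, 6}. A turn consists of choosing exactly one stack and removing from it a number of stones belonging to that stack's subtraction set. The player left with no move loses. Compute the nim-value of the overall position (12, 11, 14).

2

Stack A, S = {1, 3, 5, 9}:
n :  0  1  2  3  4  5  6  7  8  9 10 11 12
G :  0  1  0  1  0  1  0  1  0  1  0  1  0
G_A(12) = 0.
Stack B, S = {1, 5, 6, 8, 9}:
n :  0  1  2  3  4  5  6  7  8  9 10 11
G :  0  1  0  1  0  1  2  3  2  3  2  3
G_B(11) = 3.
Stack C, S = {3, 6}:
G(0) = 0
G(1) = mex{} = 0
G(2) = mex{} = 0
G(3) = mex{0} = 1
G(4) = mex{0} = 1
G(5) = mex{0} = 1
G(6) = mex{1,0} = 2
G(7) = mex{1,0} = 2
G(8) = mex{1,0} = 2
G(9) = mex{2,1} = 0
G(10) = mex{2,1} = 0
G(11) = mex{2,1} = 0
G(12) = mex{0,2} = 1
G(13) = mex{0,2} = 1
G(14) = mex{0,2} = 1
G_C(14) = 1.
Combined Grundy value = 0 ⊕ 3 ⊕ 1 = 2.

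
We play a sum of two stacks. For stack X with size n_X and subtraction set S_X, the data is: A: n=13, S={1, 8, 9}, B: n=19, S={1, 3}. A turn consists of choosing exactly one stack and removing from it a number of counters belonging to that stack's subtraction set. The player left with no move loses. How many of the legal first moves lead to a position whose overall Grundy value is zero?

Stack A, S = {1, 8, 9}:
G(0) = 0
G(1) = mex{0} = 1
G(2) = mex{1} = 0
G(3) = mex{0} = 1
G(4) = mex{1} = 0
G(5) = mex{0} = 1
G(6) = mex{1} = 0
G(7) = mex{0} = 1
G(8) = mex{1,0} = 2
G(9) = mex{2,1,0} = 3
G(10) = mex{3,0,1} = 2
G(11) = mex{2,1,0} = 3
G(12) = mex{3,0,1} = 2
G(13) = mex{2,1,0} = 3
G_A(13) = 3.
Stack B, S = {1, 3}:
G(0) = 0
G(1) = mex{0} = 1
G(2) = mex{1} = 0
G(3) = mex{0,0} = 1
G(4) = mex{1,1} = 0
G(5) = mex{0,0} = 1
G(6) = mex{1,1} = 0
G(7) = mex{0,0} = 1
G(8) = mex{1,1} = 0
G(9) = mex{0,0} = 1
G(10) = mex{1,1} = 0
G(11) = mex{0,0} = 1
G(12) = mex{1,1} = 0
G(13) = mex{0,0} = 1
G(14) = mex{1,1} = 0
G(15) = mex{0,0} = 1
G(16) = mex{1,1} = 0
G(17) = mex{0,0} = 1
G(18) = mex{1,1} = 0
G(19) = mex{0,0} = 1
G_B(19) = 1.
Combined Grundy value = 3 ⊕ 1 = 2.
A winning move leaves total XOR = 0, i.e. changes one component's Grundy value g to g ⊕ X where X is the current total.
Stack A: need g' = 3⊕2 = 1. Options: 13−1→G=2, 13−8→G=1, 13−9→G=0. Hits: 1.
Stack B: need g' = 1⊕2 = 3. Options: 19−1→G=0, 19−3→G=0. Hits: 0.

1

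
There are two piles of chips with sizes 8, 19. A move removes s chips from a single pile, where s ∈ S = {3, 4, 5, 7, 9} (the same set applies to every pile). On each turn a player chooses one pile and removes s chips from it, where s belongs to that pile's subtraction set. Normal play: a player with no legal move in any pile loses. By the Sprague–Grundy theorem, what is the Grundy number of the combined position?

0

All piles use S = {3, 4, 5, 7, 9}:
n :  0  1  2  3  4  5  6  7  8  9 10 11 12 13 14 15 16 17 18 19
G :  0  0  0  1  1  1  2  2  2  3  3  3  0  0  0  1  1  1  2  2
Pile A: G(8) = 2.
Pile B: G(19) = 2.
Combined Grundy value = 2 ⊕ 2 = 0.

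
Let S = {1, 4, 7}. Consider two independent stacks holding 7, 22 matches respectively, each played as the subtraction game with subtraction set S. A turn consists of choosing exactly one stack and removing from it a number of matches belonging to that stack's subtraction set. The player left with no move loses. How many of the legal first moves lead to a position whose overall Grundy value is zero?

All stacks use S = {1, 4, 7}:
G(0) = 0
G(1) = mex{0} = 1
G(2) = mex{1} = 0
G(3) = mex{0} = 1
G(4) = mex{1,0} = 2
G(5) = mex{2,1} = 0
G(6) = mex{0,0} = 1
G(7) = mex{1,1,0} = 2
G(8) = mex{2,2,1} = 0
G(9) = mex{0,0,0} = 1
G(10) = mex{1,1,1} = 0
G(11) = mex{0,2,2} = 1
G(12) = mex{1,0,0} = 2
G(13) = mex{2,1,1} = 0
G(14) = mex{0,0,2} = 1
G(15) = mex{1,1,0} = 2
G(16) = mex{2,2,1} = 0
G(17) = mex{0,0,0} = 1
G(18) = mex{1,1,1} = 0
G(19) = mex{0,2,2} = 1
G(20) = mex{1,0,0} = 2
G(21) = mex{2,1,1} = 0
G(22) = mex{0,0,2} = 1
Stack A: G(7) = 2.
Stack B: G(22) = 1.
Combined Grundy value = 2 ⊕ 1 = 3.
A winning move leaves total XOR = 0, i.e. changes one component's Grundy value g to g ⊕ X where X is the current total.
Stack A: need g' = 2⊕3 = 1. Options: 7−1→G=1, 7−4→G=1, 7−7→G=0. Hits: 2.
Stack B: need g' = 1⊕3 = 2. Options: 22−1→G=0, 22−4→G=0, 22−7→G=2. Hits: 1.

3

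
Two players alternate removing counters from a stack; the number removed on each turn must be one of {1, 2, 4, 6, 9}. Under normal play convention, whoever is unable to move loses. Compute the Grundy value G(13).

G(0) = 0
G(1) = mex{0} = 1
G(2) = mex{1,0} = 2
G(3) = mex{2,1} = 0
G(4) = mex{0,2,0} = 1
G(5) = mex{1,0,1} = 2
G(6) = mex{2,1,2,0} = 3
G(7) = mex{3,2,0,1} = 4
G(8) = mex{4,3,1,2} = 0
G(9) = mex{0,4,2,0,0} = 1
G(10) = mex{1,0,3,1,1} = 2
G(11) = mex{2,1,4,2,2} = 0
G(12) = mex{0,2,0,3,0} = 1
G(13) = mex{1,0,1,4,1} = 2

2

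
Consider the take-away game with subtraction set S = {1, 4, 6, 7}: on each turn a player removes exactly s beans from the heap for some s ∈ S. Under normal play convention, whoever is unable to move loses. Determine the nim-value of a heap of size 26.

0

n :  0  1  2  3  4  5  6  7  8  9 10 11 12 13 14 15 16 17 18 19 20 21 22 23 24 25 26
G :  0  1  0  1  2  0  1  2  3  2  0  1  2  0  1  0  1  2  0  1  2  3  2  0  1  2  0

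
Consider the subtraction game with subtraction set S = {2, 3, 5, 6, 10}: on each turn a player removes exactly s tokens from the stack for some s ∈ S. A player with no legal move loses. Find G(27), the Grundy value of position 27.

1

G(0) = 0
G(1) = mex{} = 0
G(2) = mex{0} = 1
G(3) = mex{0,0} = 1
G(4) = mex{1,0} = 2
G(5) = mex{1,1,0} = 2
G(6) = mex{2,1,0,0} = 3
G(7) = mex{2,2,1,0} = 3
G(8) = mex{3,2,1,1} = 0
G(9) = mex{3,3,2,1} = 0
G(10) = mex{0,3,2,2,0} = 1
G(11) = mex{0,0,3,2,0} = 1
G(12) = mex{1,0,3,3,1} = 2
G(13) = mex{1,1,0,3,1} = 2
G(14) = mex{2,1,0,0,2} = 3
G(15) = mex{2,2,1,0,2} = 3
G(16) = mex{3,2,1,1,3} = 0
G(17) = mex{3,3,2,1,3} = 0
G(18) = mex{0,3,2,2,0} = 1
G(19) = mex{0,0,3,2,0} = 1
G(20) = mex{1,0,3,3,1} = 2
G(21) = mex{1,1,0,3,1} = 2
G(22) = mex{2,1,0,0,2} = 3
G(23) = mex{2,2,1,0,2} = 3
G(24) = mex{3,2,1,1,3} = 0
G(25) = mex{3,3,2,1,3} = 0
G(26) = mex{0,3,2,2,0} = 1
G(27) = mex{0,0,3,2,0} = 1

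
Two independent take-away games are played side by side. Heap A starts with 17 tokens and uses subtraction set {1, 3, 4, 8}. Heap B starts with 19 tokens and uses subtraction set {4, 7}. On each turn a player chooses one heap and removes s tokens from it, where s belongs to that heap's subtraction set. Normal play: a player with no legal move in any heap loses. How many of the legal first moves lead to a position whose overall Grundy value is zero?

Heap A, S = {1, 3, 4, 8}:
G(0) = 0
G(1) = mex{0} = 1
G(2) = mex{1} = 0
G(3) = mex{0,0} = 1
G(4) = mex{1,1,0} = 2
G(5) = mex{2,0,1} = 3
G(6) = mex{3,1,0} = 2
G(7) = mex{2,2,1} = 0
G(8) = mex{0,3,2,0} = 1
G(9) = mex{1,2,3,1} = 0
G(10) = mex{0,0,2,0} = 1
G(11) = mex{1,1,0,1} = 2
G(12) = mex{2,0,1,2} = 3
G(13) = mex{3,1,0,3} = 2
G(14) = mex{2,2,1,2} = 0
G(15) = mex{0,3,2,0} = 1
G(16) = mex{1,2,3,1} = 0
G(17) = mex{0,0,2,0} = 1
G_A(17) = 1.
Heap B, S = {4, 7}:
n :  0  1  2  3  4  5  6  7  8  9 10 11 12 13 14 15 16 17 18 19
G :  0  0  0  0  1  1  1  1  2  2  2  0  0  0  0  1  1  1  1  2
G_B(19) = 2.
Combined Grundy value = 1 ⊕ 2 = 3.
A winning move leaves total XOR = 0, i.e. changes one component's Grundy value g to g ⊕ X where X is the current total.
Heap A: need g' = 1⊕3 = 2. Options: 17−1→G=0, 17−3→G=0, 17−4→G=2, 17−8→G=0. Hits: 1.
Heap B: need g' = 2⊕3 = 1. Options: 19−4→G=1, 19−7→G=0. Hits: 1.

2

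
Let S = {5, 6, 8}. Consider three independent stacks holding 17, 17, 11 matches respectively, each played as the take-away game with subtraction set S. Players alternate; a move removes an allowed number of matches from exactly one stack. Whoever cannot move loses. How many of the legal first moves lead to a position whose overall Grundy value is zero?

5

All stacks use S = {5, 6, 8}:
n :  0  1  2  3  4  5  6  7  8  9 10 11 12 13 14 15 16 17
G :  0  0  0  0  0  1  1  1  1  1  2  2  2  0  0  0  0  0
Stack A: G(17) = 0.
Stack B: G(17) = 0.
Stack C: G(11) = 2.
Combined Grundy value = 0 ⊕ 0 ⊕ 2 = 2.
A winning move leaves total XOR = 0, i.e. changes one component's Grundy value g to g ⊕ X where X is the current total.
Stack A: need g' = 0⊕2 = 2. Options: 17−5→G=2, 17−6→G=2, 17−8→G=1. Hits: 2.
Stack B: need g' = 0⊕2 = 2. Options: 17−5→G=2, 17−6→G=2, 17−8→G=1. Hits: 2.
Stack C: need g' = 2⊕2 = 0. Options: 11−5→G=1, 11−6→G=1, 11−8→G=0. Hits: 1.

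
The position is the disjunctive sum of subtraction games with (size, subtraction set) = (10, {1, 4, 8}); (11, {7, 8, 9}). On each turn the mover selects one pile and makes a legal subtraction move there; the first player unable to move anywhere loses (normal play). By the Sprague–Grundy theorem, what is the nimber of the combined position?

2

Pile A, S = {1, 4, 8}:
n :  0  1  2  3  4  5  6  7  8  9 10
G :  0  1  0  1  2  0  1  0  1  2  3
G_A(10) = 3.
Pile B, S = {7, 8, 9}:
G(0) = 0
G(1) = mex{} = 0
G(2) = mex{} = 0
G(3) = mex{} = 0
G(4) = mex{} = 0
G(5) = mex{} = 0
G(6) = mex{} = 0
G(7) = mex{0} = 1
G(8) = mex{0,0} = 1
G(9) = mex{0,0,0} = 1
G(10) = mex{0,0,0} = 1
G(11) = mex{0,0,0} = 1
G_B(11) = 1.
Combined Grundy value = 3 ⊕ 1 = 2.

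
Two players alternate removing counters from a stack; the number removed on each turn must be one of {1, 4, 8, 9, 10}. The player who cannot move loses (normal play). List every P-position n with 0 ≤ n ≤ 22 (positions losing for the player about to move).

0, 2, 5, 7, 18, 20

n :  0  1  2  3  4  5  6  7  8  9 10 11 12 13 14 15 16 17 18 19 20 21 22
G :  0  1  0  1  2  0  1  0  1  2  3  2  3  4  5  3  2  3  0  1  0  1  2
P-positions are exactly the n with G(n) = 0.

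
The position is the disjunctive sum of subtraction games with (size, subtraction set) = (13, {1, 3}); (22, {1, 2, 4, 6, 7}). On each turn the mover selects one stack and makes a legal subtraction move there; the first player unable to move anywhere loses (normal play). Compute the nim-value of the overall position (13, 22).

Stack A, S = {1, 3}:
G(0) = 0
G(1) = mex{0} = 1
G(2) = mex{1} = 0
G(3) = mex{0,0} = 1
G(4) = mex{1,1} = 0
G(5) = mex{0,0} = 1
G(6) = mex{1,1} = 0
G(7) = mex{0,0} = 1
G(8) = mex{1,1} = 0
G(9) = mex{0,0} = 1
G(10) = mex{1,1} = 0
G(11) = mex{0,0} = 1
G(12) = mex{1,1} = 0
G(13) = mex{0,0} = 1
G_A(13) = 1.
Stack B, S = {1, 2, 4, 6, 7}:
G(0) = 0
G(1) = mex{0} = 1
G(2) = mex{1,0} = 2
G(3) = mex{2,1} = 0
G(4) = mex{0,2,0} = 1
G(5) = mex{1,0,1} = 2
G(6) = mex{2,1,2,0} = 3
G(7) = mex{3,2,0,1,0} = 4
G(8) = mex{4,3,1,2,1} = 0
G(9) = mex{0,4,2,0,2} = 1
G(10) = mex{1,0,3,1,0} = 2
G(11) = mex{2,1,4,2,1} = 0
G(12) = mex{0,2,0,3,2} = 1
G(13) = mex{1,0,1,4,3} = 2
G(14) = mex{2,1,2,0,4} = 3
G(15) = mex{3,2,0,1,0} = 4
G(16) = mex{4,3,1,2,1} = 0
G(17) = mex{0,4,2,0,2} = 1
G(18) = mex{1,0,3,1,0} = 2
G(19) = mex{2,1,4,2,1} = 0
G(20) = mex{0,2,0,3,2} = 1
G(21) = mex{1,0,1,4,3} = 2
G(22) = mex{2,1,2,0,4} = 3
G_B(22) = 3.
Combined Grundy value = 1 ⊕ 3 = 2.

2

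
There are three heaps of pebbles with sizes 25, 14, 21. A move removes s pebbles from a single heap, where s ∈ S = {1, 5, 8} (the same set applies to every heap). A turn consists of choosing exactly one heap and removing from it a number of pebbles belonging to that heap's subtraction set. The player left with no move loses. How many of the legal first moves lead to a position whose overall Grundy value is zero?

3

All heaps use S = {1, 5, 8}:
n :  0  1  2  3  4  5  6  7  8  9 10 11 12 13 14 15 16 17 18 19 20 21 22 23 24 25
G :  0  1  0  1  0  1  0  1  2  3  2  3  2  0  1  0  1  0  1  0  1  2  3  2  3  2
Heap A: G(25) = 2.
Heap B: G(14) = 1.
Heap C: G(21) = 2.
Combined Grundy value = 2 ⊕ 1 ⊕ 2 = 1.
A winning move leaves total XOR = 0, i.e. changes one component's Grundy value g to g ⊕ X where X is the current total.
Heap A: need g' = 2⊕1 = 3. Options: 25−1→G=3, 25−5→G=1, 25−8→G=0. Hits: 1.
Heap B: need g' = 1⊕1 = 0. Options: 14−1→G=0, 14−5→G=3, 14−8→G=0. Hits: 2.
Heap C: need g' = 2⊕1 = 3. Options: 21−1→G=1, 21−5→G=1, 21−8→G=0. Hits: 0.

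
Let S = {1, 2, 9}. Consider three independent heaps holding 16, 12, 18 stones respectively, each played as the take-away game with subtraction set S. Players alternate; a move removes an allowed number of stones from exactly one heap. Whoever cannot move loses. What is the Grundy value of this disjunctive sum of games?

All heaps use S = {1, 2, 9}:
n :  0  1  2  3  4  5  6  7  8  9 10 11 12 13 14 15 16 17 18
G :  0  1  2  0  1  2  0  1  2  3  0  1  2  0  1  2  0  1  2
Heap A: G(16) = 0.
Heap B: G(12) = 2.
Heap C: G(18) = 2.
Combined Grundy value = 0 ⊕ 2 ⊕ 2 = 0.

0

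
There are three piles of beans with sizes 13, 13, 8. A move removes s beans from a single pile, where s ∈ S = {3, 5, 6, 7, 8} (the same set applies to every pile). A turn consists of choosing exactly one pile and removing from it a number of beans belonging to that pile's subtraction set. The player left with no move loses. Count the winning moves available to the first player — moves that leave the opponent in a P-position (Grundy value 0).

All piles use S = {3, 5, 6, 7, 8}:
G(0) = 0
G(1) = mex{} = 0
G(2) = mex{} = 0
G(3) = mex{0} = 1
G(4) = mex{0} = 1
G(5) = mex{0,0} = 1
G(6) = mex{1,0,0} = 2
G(7) = mex{1,0,0,0} = 2
G(8) = mex{1,1,0,0,0} = 2
G(9) = mex{2,1,1,0,0} = 3
G(10) = mex{2,1,1,1,0} = 3
G(11) = mex{2,2,1,1,1} = 0
G(12) = mex{3,2,2,1,1} = 0
G(13) = mex{3,2,2,2,1} = 0
Pile A: G(13) = 0.
Pile B: G(13) = 0.
Pile C: G(8) = 2.
Combined Grundy value = 0 ⊕ 0 ⊕ 2 = 2.
A winning move leaves total XOR = 0, i.e. changes one component's Grundy value g to g ⊕ X where X is the current total.
Pile A: need g' = 0⊕2 = 2. Options: 13−3→G=3, 13−5→G=2, 13−6→G=2, 13−7→G=2, 13−8→G=1. Hits: 3.
Pile B: need g' = 0⊕2 = 2. Options: 13−3→G=3, 13−5→G=2, 13−6→G=2, 13−7→G=2, 13−8→G=1. Hits: 3.
Pile C: need g' = 2⊕2 = 0. Options: 8−3→G=1, 8−5→G=1, 8−6→G=0, 8−7→G=0, 8−8→G=0. Hits: 3.

9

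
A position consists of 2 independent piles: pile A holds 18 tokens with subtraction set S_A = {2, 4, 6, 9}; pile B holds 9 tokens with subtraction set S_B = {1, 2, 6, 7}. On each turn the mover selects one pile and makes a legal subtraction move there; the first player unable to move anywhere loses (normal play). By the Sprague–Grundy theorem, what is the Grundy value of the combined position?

0

Pile A, S = {2, 4, 6, 9}:
G(0) = 0
G(1) = mex{} = 0
G(2) = mex{0} = 1
G(3) = mex{0} = 1
G(4) = mex{1,0} = 2
G(5) = mex{1,0} = 2
G(6) = mex{2,1,0} = 3
G(7) = mex{2,1,0} = 3
G(8) = mex{3,2,1} = 0
G(9) = mex{3,2,1,0} = 4
G(10) = mex{0,3,2,0} = 1
G(11) = mex{4,3,2,1} = 0
G(12) = mex{1,0,3,1} = 2
G(13) = mex{0,4,3,2} = 1
G(14) = mex{2,1,0,2} = 3
G(15) = mex{1,0,4,3} = 2
G(16) = mex{3,2,1,3} = 0
G(17) = mex{2,1,0,0} = 3
G(18) = mex{0,3,2,4} = 1
G_A(18) = 1.
Pile B, S = {1, 2, 6, 7}:
G(0) = 0
G(1) = mex{0} = 1
G(2) = mex{1,0} = 2
G(3) = mex{2,1} = 0
G(4) = mex{0,2} = 1
G(5) = mex{1,0} = 2
G(6) = mex{2,1,0} = 3
G(7) = mex{3,2,1,0} = 4
G(8) = mex{4,3,2,1} = 0
G(9) = mex{0,4,0,2} = 1
G_B(9) = 1.
Combined Grundy value = 1 ⊕ 1 = 0.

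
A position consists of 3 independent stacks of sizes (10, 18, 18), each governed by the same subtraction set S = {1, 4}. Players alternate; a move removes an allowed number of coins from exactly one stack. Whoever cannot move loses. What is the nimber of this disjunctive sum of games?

0

All stacks use S = {1, 4}:
G(0) = 0
G(1) = mex{0} = 1
G(2) = mex{1} = 0
G(3) = mex{0} = 1
G(4) = mex{1,0} = 2
G(5) = mex{2,1} = 0
G(6) = mex{0,0} = 1
G(7) = mex{1,1} = 0
G(8) = mex{0,2} = 1
G(9) = mex{1,0} = 2
G(10) = mex{2,1} = 0
G(11) = mex{0,0} = 1
G(12) = mex{1,1} = 0
G(13) = mex{0,2} = 1
G(14) = mex{1,0} = 2
G(15) = mex{2,1} = 0
G(16) = mex{0,0} = 1
G(17) = mex{1,1} = 0
G(18) = mex{0,2} = 1
Stack A: G(10) = 0.
Stack B: G(18) = 1.
Stack C: G(18) = 1.
Combined Grundy value = 0 ⊕ 1 ⊕ 1 = 0.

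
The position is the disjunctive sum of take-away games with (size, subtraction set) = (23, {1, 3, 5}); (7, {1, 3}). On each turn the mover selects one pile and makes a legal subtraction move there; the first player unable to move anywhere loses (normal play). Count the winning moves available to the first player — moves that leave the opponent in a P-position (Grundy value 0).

Pile A, S = {1, 3, 5}:
n :  0  1  2  3  4  5  6  7  8  9 10 11 12 13 14 15 16 17 18 19 20 21 22 23
G :  0  1  0  1  0  1  0  1  0  1  0  1  0  1  0  1  0  1  0  1  0  1  0  1
G_A(23) = 1.
Pile B, S = {1, 3}:
n : 0 1 2 3 4 5 6 7
G : 0 1 0 1 0 1 0 1
G_B(7) = 1.
Combined Grundy value = 1 ⊕ 1 = 0.
A winning move leaves total XOR = 0, i.e. changes one component's Grundy value g to g ⊕ X where X is the current total.
Pile A: target g' = 1⊕0 = 1, but every legal move changes the Grundy value (mex property), so 0 moves.
Pile B: target g' = 1⊕0 = 1, but every legal move changes the Grundy value (mex property), so 0 moves.

0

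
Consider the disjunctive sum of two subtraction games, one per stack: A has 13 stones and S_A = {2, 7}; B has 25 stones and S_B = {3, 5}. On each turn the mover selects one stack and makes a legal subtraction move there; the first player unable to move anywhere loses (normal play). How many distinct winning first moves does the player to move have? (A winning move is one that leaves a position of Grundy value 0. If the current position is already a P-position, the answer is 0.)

0

Stack A, S = {2, 7}:
n :  0  1  2  3  4  5  6  7  8  9 10 11 12 13
G :  0  0  1  1  0  0  1  1  2  0  0  1  1  0
G_A(13) = 0.
Stack B, S = {3, 5}:
G(0) = 0
G(1) = mex{} = 0
G(2) = mex{} = 0
G(3) = mex{0} = 1
G(4) = mex{0} = 1
G(5) = mex{0,0} = 1
G(6) = mex{1,0} = 2
G(7) = mex{1,0} = 2
G(8) = mex{1,1} = 0
G(9) = mex{2,1} = 0
G(10) = mex{2,1} = 0
G(11) = mex{0,2} = 1
G(12) = mex{0,2} = 1
G(13) = mex{0,0} = 1
G(14) = mex{1,0} = 2
G(15) = mex{1,0} = 2
G(16) = mex{1,1} = 0
G(17) = mex{2,1} = 0
G(18) = mex{2,1} = 0
G(19) = mex{0,2} = 1
G(20) = mex{0,2} = 1
G(21) = mex{0,0} = 1
G(22) = mex{1,0} = 2
G(23) = mex{1,0} = 2
G(24) = mex{1,1} = 0
G(25) = mex{2,1} = 0
G_B(25) = 0.
Combined Grundy value = 0 ⊕ 0 = 0.
A winning move leaves total XOR = 0, i.e. changes one component's Grundy value g to g ⊕ X where X is the current total.
Stack A: target g' = 0⊕0 = 0, but every legal move changes the Grundy value (mex property), so 0 moves.
Stack B: target g' = 0⊕0 = 0, but every legal move changes the Grundy value (mex property), so 0 moves.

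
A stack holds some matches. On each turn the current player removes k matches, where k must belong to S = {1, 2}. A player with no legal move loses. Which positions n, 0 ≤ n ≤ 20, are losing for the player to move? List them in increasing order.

n :  0  1  2  3  4  5  6  7  8  9 10 11 12 13 14 15 16 17 18 19 20
G :  0  1  2  0  1  2  0  1  2  0  1  2  0  1  2  0  1  2  0  1  2
P-positions are exactly the n with G(n) = 0.

0, 3, 6, 9, 12, 15, 18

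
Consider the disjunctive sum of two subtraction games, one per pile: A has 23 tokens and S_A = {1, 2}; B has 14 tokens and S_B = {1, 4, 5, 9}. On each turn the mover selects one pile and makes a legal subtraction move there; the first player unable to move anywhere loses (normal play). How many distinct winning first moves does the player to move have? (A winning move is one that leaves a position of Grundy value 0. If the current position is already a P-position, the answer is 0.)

Pile A, S = {1, 2}:
n :  0  1  2  3  4  5  6  7  8  9 10 11 12 13 14 15 16 17 18 19 20 21 22 23
G :  0  1  2  0  1  2  0  1  2  0  1  2  0  1  2  0  1  2  0  1  2  0  1  2
G_A(23) = 2.
Pile B, S = {1, 4, 5, 9}:
G(0) = 0
G(1) = mex{0} = 1
G(2) = mex{1} = 0
G(3) = mex{0} = 1
G(4) = mex{1,0} = 2
G(5) = mex{2,1,0} = 3
G(6) = mex{3,0,1} = 2
G(7) = mex{2,1,0} = 3
G(8) = mex{3,2,1} = 0
G(9) = mex{0,3,2,0} = 1
G(10) = mex{1,2,3,1} = 0
G(11) = mex{0,3,2,0} = 1
G(12) = mex{1,0,3,1} = 2
G(13) = mex{2,1,0,2} = 3
G(14) = mex{3,0,1,3} = 2
G_B(14) = 2.
Combined Grundy value = 2 ⊕ 2 = 0.
A winning move leaves total XOR = 0, i.e. changes one component's Grundy value g to g ⊕ X where X is the current total.
Pile A: target g' = 2⊕0 = 2, but every legal move changes the Grundy value (mex property), so 0 moves.
Pile B: target g' = 2⊕0 = 2, but every legal move changes the Grundy value (mex property), so 0 moves.

0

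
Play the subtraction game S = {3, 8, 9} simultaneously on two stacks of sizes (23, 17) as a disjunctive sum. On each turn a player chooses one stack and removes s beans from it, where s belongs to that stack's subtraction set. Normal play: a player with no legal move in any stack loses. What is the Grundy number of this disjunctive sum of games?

All stacks use S = {3, 8, 9}:
n :  0  1  2  3  4  5  6  7  8  9 10 11 12 13 14 15 16 17 18 19 20 21 22 23
G :  0  0  0  1  1  1  0  0  2  1  1  3  0  0  2  1  1  0  0  0  1  1  1  0
Stack A: G(23) = 0.
Stack B: G(17) = 0.
Combined Grundy value = 0 ⊕ 0 = 0.

0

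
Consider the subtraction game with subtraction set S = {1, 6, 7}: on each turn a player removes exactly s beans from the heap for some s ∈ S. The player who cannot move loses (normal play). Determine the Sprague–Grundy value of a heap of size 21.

3

G(0) = 0
G(1) = mex{0} = 1
G(2) = mex{1} = 0
G(3) = mex{0} = 1
G(4) = mex{1} = 0
G(5) = mex{0} = 1
G(6) = mex{1,0} = 2
G(7) = mex{2,1,0} = 3
G(8) = mex{3,0,1} = 2
G(9) = mex{2,1,0} = 3
G(10) = mex{3,0,1} = 2
G(11) = mex{2,1,0} = 3
G(12) = mex{3,2,1} = 0
G(13) = mex{0,3,2} = 1
G(14) = mex{1,2,3} = 0
G(15) = mex{0,3,2} = 1
G(16) = mex{1,2,3} = 0
G(17) = mex{0,3,2} = 1
G(18) = mex{1,0,3} = 2
G(19) = mex{2,1,0} = 3
G(20) = mex{3,0,1} = 2
G(21) = mex{2,1,0} = 3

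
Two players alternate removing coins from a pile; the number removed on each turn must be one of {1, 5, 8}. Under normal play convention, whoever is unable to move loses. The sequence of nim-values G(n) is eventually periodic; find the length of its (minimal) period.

G(0) = 0
G(1) = mex{0} = 1
G(2) = mex{1} = 0
G(3) = mex{0} = 1
G(4) = mex{1} = 0
G(5) = mex{0,0} = 1
G(6) = mex{1,1} = 0
G(7) = mex{0,0} = 1
G(8) = mex{1,1,0} = 2
G(9) = mex{2,0,1} = 3
G(10) = mex{3,1,0} = 2
G(11) = mex{2,0,1} = 3
G(12) = mex{3,1,0} = 2
G(13) = mex{2,2,1} = 0
G(14) = mex{0,3,0} = 1
G(15) = mex{1,2,1} = 0
G(16) = mex{0,3,2} = 1
G(17) = mex{1,2,3} = 0
G(18) = mex{0,0,2} = 1
G(19) = mex{1,1,3} = 0
G(20) = mex{0,0,2} = 1
G(21) = mex{1,1,0} = 2
G(22) = mex{2,0,1} = 3
G(23) = mex{3,1,0} = 2
G(24) = mex{2,0,1} = 3
G(25) = mex{3,1,0} = 2
G(26) = mex{2,2,1} = 0
G(27) = mex{0,3,0} = 1
G(n+13) = G(n) holds for n = 0,…,7 (a full window of length max(S) = 8), so the sequence is purely periodic with period 13.

13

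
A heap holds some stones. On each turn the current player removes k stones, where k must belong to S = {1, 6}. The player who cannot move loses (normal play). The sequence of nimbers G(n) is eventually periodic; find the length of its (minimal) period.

7

n :  0  1  2  3  4  5  6  7  8  9 10 11 12 13 14 15
G :  0  1  0  1  0  1  2  0  1  0  1  0  1  2  0  1
G(n+7) = G(n) holds for n = 0,…,5 (a full window of length max(S) = 6), so the sequence is purely periodic with period 7.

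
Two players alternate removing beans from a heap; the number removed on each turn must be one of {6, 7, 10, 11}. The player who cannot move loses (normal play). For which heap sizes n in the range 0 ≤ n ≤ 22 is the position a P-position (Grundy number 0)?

n :  0  1  2  3  4  5  6  7  8  9 10 11 12 13 14 15 16 17 18 19 20 21 22
G :  0  0  0  0  0  0  1  1  1  1  1  1  2  2  2  2  2  0  0  0  0  0  0
P-positions are exactly the n with G(n) = 0.

0, 1, 2, 3, 4, 5, 17, 18, 19, 20, 21, 22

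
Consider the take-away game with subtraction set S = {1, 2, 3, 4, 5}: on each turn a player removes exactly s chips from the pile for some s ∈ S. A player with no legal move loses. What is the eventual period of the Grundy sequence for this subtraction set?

6

n :  0  1  2  3  4  5  6  7  8  9 10 11 12 13 14
G :  0  1  2  3  4  5  0  1  2  3  4  5  0  1  2
G(n+6) = G(n) holds for n = 0,…,4 (a full window of length max(S) = 5), so the sequence is purely periodic with period 6.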